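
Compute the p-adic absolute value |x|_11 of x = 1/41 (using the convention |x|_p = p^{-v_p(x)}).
|1/41|_11 = 1

Step 1 — compute v_11(x) by factoring powers of 11 out of the numerator and denominator: v_11(1/41) = 0. Step 2 — apply |x|_p = p^{-v_p(x)} = 11^{0} = 1.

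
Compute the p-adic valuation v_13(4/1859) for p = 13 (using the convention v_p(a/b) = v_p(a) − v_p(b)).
v_13(4/1859) = -2

Factor powers of 13 from the numerator and denominator of the reduced fraction: 4 = 13^0 · 4 and 1859 = 13^2 · 11. Apply v_p(a/b) = v_p(a) − v_p(b): v_13(4/1859) = 0 − 2 = -2.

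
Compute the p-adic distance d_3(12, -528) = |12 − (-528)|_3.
d_3(12, -528) = 1/27

Step 1 — x − y = 12 − (-528) = 540. Step 2 — v_3(540) = 3 (factor: 540 = (3^3 · 20); the sign does not affect v_p). Step 3 — |x − y|_3 = 3^{-3} = 1/27.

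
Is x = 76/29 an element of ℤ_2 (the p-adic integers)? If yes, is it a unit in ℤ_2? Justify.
x ∈ ℤ_2 but not a unit; v_2(x) = 2 > 0

ℤ_2 = {x ∈ ℚ_2 : v_2(x) ≥ 0} and ℤ_2^× = {x ∈ ℤ_2 : v_2(x) = 0}. Here v_2(76/29) = v_2(num) − v_2(den) = 2; compare against these criteria.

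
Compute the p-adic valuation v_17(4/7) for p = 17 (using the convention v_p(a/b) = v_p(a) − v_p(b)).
v_17(4/7) = 0

Factor powers of 17 from the numerator and denominator of the reduced fraction: 4 = 17^0 · 4 and 7 = 17^0 · 7. Apply v_p(a/b) = v_p(a) − v_p(b): v_17(4/7) = 0 − 0 = 0.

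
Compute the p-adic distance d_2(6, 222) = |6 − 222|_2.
d_2(6, 222) = 1/8

Step 1 — x − y = 6 − 222 = -216. Step 2 — v_2(-216) = 3 (factor: -216 = −(2^3 · 27); the sign does not affect v_p). Step 3 — |x − y|_2 = 2^{-3} = 1/8.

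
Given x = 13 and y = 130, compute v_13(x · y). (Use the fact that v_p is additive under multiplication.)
v_13(1690) = 2

v_p(x) = 1 (factor: 13 = 13^1 · 1); v_p(y) = 1 (factor: 130 = 13^1 · 10). Additivity: v_p(xy) = v_p(x) + v_p(y) = 1 + 1 = 2. (Direct check: xy = 1690 = 13^2 · (10).)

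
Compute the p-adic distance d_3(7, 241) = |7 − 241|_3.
d_3(7, 241) = 1/9

Step 1 — x − y = 7 − 241 = -234. Step 2 — v_3(-234) = 2 (factor: -234 = −(3^2 · 26); the sign does not affect v_p). Step 3 — |x − y|_3 = 3^{-2} = 1/9.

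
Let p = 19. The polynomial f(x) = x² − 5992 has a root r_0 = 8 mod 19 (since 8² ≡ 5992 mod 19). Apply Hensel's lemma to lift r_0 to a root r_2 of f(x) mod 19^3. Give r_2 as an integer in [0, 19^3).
r_2 = 6696 (mod 6859)

Hensel's recurrence: r_{i+1} = r_i − f(r_i)·(f′(r_i))^{-1} mod 19^{i+2}, with f′(x) = 2x. Iterate:
  r_0 = 8 (mod 19)
  r_1 = 198 (mod 361)
  r_2 = 6696 (mod 6859)
Final: r_2 = 6696, and one checks f(r_2) ≡ 0 mod 19^3.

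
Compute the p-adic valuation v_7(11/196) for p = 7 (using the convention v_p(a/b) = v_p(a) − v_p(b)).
v_7(11/196) = -2

Factor powers of 7 from the numerator and denominator of the reduced fraction: 11 = 7^0 · 11 and 196 = 7^2 · 4. Apply v_p(a/b) = v_p(a) − v_p(b): v_7(11/196) = 0 − 2 = -2.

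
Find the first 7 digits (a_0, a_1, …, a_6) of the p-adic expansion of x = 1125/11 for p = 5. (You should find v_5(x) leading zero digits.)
(a_0, …, a_6) = (0, 0, 0, 4, 3, 2, 4)

v_5(1125/11) = 3, so a_0 = ... = a_2 = 0. Factor out: x = 5^3 · u with u = 9/11 a unit in ℤ_5. Expand u iteratively via a_{v+i} = u_i mod 5, u_{i+1} = (u_i − a_{v+i})/5:
  u_0 = 9/11;  a_3 = 4;  u_1 = (u_0 − 4)/5 = -7/11
  u_1 = -7/11;  a_4 = 3;  u_2 = (u_1 − 3)/5 = -8/11
  u_2 = -8/11;  a_5 = 2;  u_3 = (u_2 − 2)/5 = -6/11
  u_3 = -6/11;  a_6 = 4;  u_4 = (u_3 − 4)/5 = -10/11
Digits: (0, 0, 0, 4, 3, 2, 4).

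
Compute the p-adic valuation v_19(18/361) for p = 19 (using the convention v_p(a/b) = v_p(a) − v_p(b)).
v_19(18/361) = -2

Factor powers of 19 from the numerator and denominator of the reduced fraction: 18 = 19^0 · 18 and 361 = 19^2 · 1. Apply v_p(a/b) = v_p(a) − v_p(b): v_19(18/361) = 0 − 2 = -2.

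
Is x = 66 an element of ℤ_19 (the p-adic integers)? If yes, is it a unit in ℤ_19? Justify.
x ∈ ℤ_19^× (unit); v_19(x) = 0

ℤ_19 = {x ∈ ℚ_19 : v_19(x) ≥ 0} and ℤ_19^× = {x ∈ ℤ_19 : v_19(x) = 0}. Here v_19(66) = v_19(num) − v_19(den) = 0; compare against these criteria.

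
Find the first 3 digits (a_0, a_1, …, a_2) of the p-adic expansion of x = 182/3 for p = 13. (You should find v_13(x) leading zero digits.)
(a_0, …, a_2) = (0, 9, 4)

v_13(182/3) = 1, so a_0 = ... = a_0 = 0. Factor out: x = 13^1 · u with u = 14/3 a unit in ℤ_13. Expand u iteratively via a_{v+i} = u_i mod 13, u_{i+1} = (u_i − a_{v+i})/13:
  u_0 = 14/3;  a_1 = 9;  u_1 = (u_0 − 9)/13 = -1/3
  u_1 = -1/3;  a_2 = 4;  u_2 = (u_1 − 4)/13 = -1/3
Digits: (0, 9, 4).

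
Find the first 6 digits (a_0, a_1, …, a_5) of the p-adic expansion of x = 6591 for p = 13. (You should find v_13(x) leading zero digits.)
(a_0, …, a_5) = (0, 0, 0, 3, 0, 0)

v_13(6591) = 3, so a_0 = ... = a_2 = 0. Factor out: x = 13^3 · u with u = 3 a unit in ℤ_13. Expand u iteratively via a_{v+i} = u_i mod 13, u_{i+1} = (u_i − a_{v+i})/13:
  u_0 = 3;  a_3 = 3;  u_1 = (u_0 − 3)/13 = 0
  u_1 = 0;  a_4 = 0;  u_2 = (u_1 − 0)/13 = 0
  u_2 = 0;  a_5 = 0;  u_3 = (u_2 − 0)/13 = 0
Digits: (0, 0, 0, 3, 0, 0).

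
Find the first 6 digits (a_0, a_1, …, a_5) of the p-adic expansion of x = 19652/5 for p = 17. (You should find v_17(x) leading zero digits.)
(a_0, …, a_5) = (0, 0, 0, 11, 13, 6)

v_17(19652/5) = 3, so a_0 = ... = a_2 = 0. Factor out: x = 17^3 · u with u = 4/5 a unit in ℤ_17. Expand u iteratively via a_{v+i} = u_i mod 17, u_{i+1} = (u_i − a_{v+i})/17:
  u_0 = 4/5;  a_3 = 11;  u_1 = (u_0 − 11)/17 = -3/5
  u_1 = -3/5;  a_4 = 13;  u_2 = (u_1 − 13)/17 = -4/5
  u_2 = -4/5;  a_5 = 6;  u_3 = (u_2 − 6)/17 = -2/5
Digits: (0, 0, 0, 11, 13, 6).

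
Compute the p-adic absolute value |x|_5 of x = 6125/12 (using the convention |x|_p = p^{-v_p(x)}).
|6125/12|_5 = 1/125

Step 1 — compute v_5(x) by factoring powers of 5 out of the numerator and denominator: v_5(6125/12) = 3. Step 2 — apply |x|_p = p^{-v_p(x)} = 5^{-3} = 1/125.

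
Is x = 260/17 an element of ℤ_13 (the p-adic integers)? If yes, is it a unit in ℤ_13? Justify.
x ∈ ℤ_13 but not a unit; v_13(x) = 1 > 0

ℤ_13 = {x ∈ ℚ_13 : v_13(x) ≥ 0} and ℤ_13^× = {x ∈ ℤ_13 : v_13(x) = 0}. Here v_13(260/17) = v_13(num) − v_13(den) = 1; compare against these criteria.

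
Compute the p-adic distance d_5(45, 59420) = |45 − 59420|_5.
d_5(45, 59420) = 1/3125

Step 1 — x − y = 45 − 59420 = -59375. Step 2 — v_5(-59375) = 5 (factor: -59375 = −(5^5 · 19); the sign does not affect v_p). Step 3 — |x − y|_5 = 5^{-5} = 1/3125.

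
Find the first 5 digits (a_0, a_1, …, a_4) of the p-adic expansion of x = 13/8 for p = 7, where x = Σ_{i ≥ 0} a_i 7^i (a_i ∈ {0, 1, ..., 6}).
(a_0, …, a_4) = (6, 2, 4, 2, 4)

v_7(13/8) = 0 (numerator and denominator both coprime to 7), so x ∈ ℤ_7^×. Compute digits iteratively via a_i = x_i mod 7, x_{i+1} = (x_i − a_i)/7, with x_0 = x:
  x_0 = 13/8;  a_0 = 6;  x_1 = (x_0 − 6)/7 = -5/8
  x_1 = -5/8;  a_1 = 2;  x_2 = (x_1 − 2)/7 = -3/8
  x_2 = -3/8;  a_2 = 4;  x_3 = (x_2 − 4)/7 = -5/8
  x_3 = -5/8;  a_3 = 2;  x_4 = (x_3 − 2)/7 = -3/8
  x_4 = -3/8;  a_4 = 4;  x_5 = (x_4 − 4)/7 = -5/8
Digits: (6, 2, 4, 2, 4).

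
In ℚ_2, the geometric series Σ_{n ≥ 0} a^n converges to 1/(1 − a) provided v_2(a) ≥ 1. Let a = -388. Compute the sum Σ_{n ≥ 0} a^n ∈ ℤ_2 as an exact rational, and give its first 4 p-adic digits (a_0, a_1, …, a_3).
Σ a^n = 1/(1 − a) = 1/389;  first 4 digits = (1, 0, 1, 1)

v_2(a) = 2 ≥ 1, so the series converges in ℤ_2 to 1/(1 − a) = 1/(1 − (-388)) = 1/389. Expand this rational in ℤ_2: compute digits iteratively via d_i = x_i mod 2, x_{i+1} = (x_i − d_i)/2. The first 4 digits are (1, 0, 1, 1).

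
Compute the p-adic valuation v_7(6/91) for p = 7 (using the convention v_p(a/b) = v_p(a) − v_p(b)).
v_7(6/91) = -1

Factor powers of 7 from the numerator and denominator of the reduced fraction: 6 = 7^0 · 6 and 91 = 7^1 · 13. Apply v_p(a/b) = v_p(a) − v_p(b): v_7(6/91) = 0 − 1 = -1.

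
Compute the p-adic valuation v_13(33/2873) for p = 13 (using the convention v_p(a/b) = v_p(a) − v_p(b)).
v_13(33/2873) = -2

Factor powers of 13 from the numerator and denominator of the reduced fraction: 33 = 13^0 · 33 and 2873 = 13^2 · 17. Apply v_p(a/b) = v_p(a) − v_p(b): v_13(33/2873) = 0 − 2 = -2.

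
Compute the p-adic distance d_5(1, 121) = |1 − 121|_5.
d_5(1, 121) = 1/5

Step 1 — x − y = 1 − 121 = -120. Step 2 — v_5(-120) = 1 (factor: -120 = −(5^1 · 24); the sign does not affect v_p). Step 3 — |x − y|_5 = 5^{-1} = 1/5.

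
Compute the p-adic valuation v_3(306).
v_3(306) = 2

v_3(n) is the largest exponent k such that 3^k divides n. Factor out: 306 = 3^2 · 34. (Sign doesn't affect v_p.) So v_3(306) = 2.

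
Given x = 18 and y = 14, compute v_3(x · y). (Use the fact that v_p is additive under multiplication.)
v_3(252) = 2

v_p(x) = 2 (factor: 18 = 3^2 · 2); v_p(y) = 0 (factor: 14 = 3^0 · 14). Additivity: v_p(xy) = v_p(x) + v_p(y) = 2 + 0 = 2. (Direct check: xy = 252 = 3^2 · (28).)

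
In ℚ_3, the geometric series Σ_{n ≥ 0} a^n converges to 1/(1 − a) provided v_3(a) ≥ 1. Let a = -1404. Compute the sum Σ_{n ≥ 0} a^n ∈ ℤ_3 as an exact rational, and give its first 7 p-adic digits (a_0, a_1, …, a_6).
Σ a^n = 1/(1 − a) = 1/1405;  first 7 digits = (1, 0, 0, 2, 0, 0, 2)

v_3(a) = 3 ≥ 1, so the series converges in ℤ_3 to 1/(1 − a) = 1/(1 − (-1404)) = 1/1405. Expand this rational in ℤ_3: compute digits iteratively via d_i = x_i mod 3, x_{i+1} = (x_i − d_i)/3. The first 7 digits are (1, 0, 0, 2, 0, 0, 2).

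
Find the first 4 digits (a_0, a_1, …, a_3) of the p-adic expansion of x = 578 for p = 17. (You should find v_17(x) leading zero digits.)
(a_0, …, a_3) = (0, 0, 2, 0)

v_17(578) = 2, so a_0 = ... = a_1 = 0. Factor out: x = 17^2 · u with u = 2 a unit in ℤ_17. Expand u iteratively via a_{v+i} = u_i mod 17, u_{i+1} = (u_i − a_{v+i})/17:
  u_0 = 2;  a_2 = 2;  u_1 = (u_0 − 2)/17 = 0
  u_1 = 0;  a_3 = 0;  u_2 = (u_1 − 0)/17 = 0
Digits: (0, 0, 2, 0).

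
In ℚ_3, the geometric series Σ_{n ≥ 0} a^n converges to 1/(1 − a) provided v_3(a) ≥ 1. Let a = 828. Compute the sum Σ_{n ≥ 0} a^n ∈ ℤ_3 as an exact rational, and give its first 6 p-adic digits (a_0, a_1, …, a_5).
Σ a^n = 1/(1 − a) = -1/827;  first 6 digits = (1, 0, 2, 0, 2, 1)

v_3(a) = 2 ≥ 1, so the series converges in ℤ_3 to 1/(1 − a) = 1/(1 − 828) = -1/827. Expand this rational in ℤ_3: compute digits iteratively via d_i = x_i mod 3, x_{i+1} = (x_i − d_i)/3. The first 6 digits are (1, 0, 2, 0, 2, 1).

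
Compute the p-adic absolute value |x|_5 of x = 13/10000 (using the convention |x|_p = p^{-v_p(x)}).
|13/10000|_5 = 625

Step 1 — compute v_5(x) by factoring powers of 5 out of the numerator and denominator: v_5(13/10000) = -4. Step 2 — apply |x|_p = p^{-v_p(x)} = 5^{4} = 625.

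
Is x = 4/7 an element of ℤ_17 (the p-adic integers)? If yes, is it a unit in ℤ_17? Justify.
x ∈ ℤ_17^× (unit); v_17(x) = 0

ℤ_17 = {x ∈ ℚ_17 : v_17(x) ≥ 0} and ℤ_17^× = {x ∈ ℤ_17 : v_17(x) = 0}. Here v_17(4/7) = v_17(num) − v_17(den) = 0; compare against these criteria.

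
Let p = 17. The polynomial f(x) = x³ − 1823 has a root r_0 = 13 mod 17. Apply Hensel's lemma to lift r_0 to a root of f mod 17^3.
r_2 = 2835 (mod 4913)

Hensel: r_{i+1} = r_i − f(r_i)/f′(r_i) mod 17^{i+2}, where f′(x) = 3x². Iterate:
  r_0 = 13 (mod 17)
  r_1 = 234 (mod 289)
  r_2 = 2835 (mod 4913)
Final: r = 2835 with f(r) ≡ 0 mod 17^3.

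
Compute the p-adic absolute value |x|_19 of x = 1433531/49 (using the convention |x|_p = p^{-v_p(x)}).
|1433531/49|_19 = 1/130321

Step 1 — compute v_19(x) by factoring powers of 19 out of the numerator and denominator: v_19(1433531/49) = 4. Step 2 — apply |x|_p = p^{-v_p(x)} = 19^{-4} = 1/130321.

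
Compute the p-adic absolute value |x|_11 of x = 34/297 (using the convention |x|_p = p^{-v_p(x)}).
|34/297|_11 = 11

Step 1 — compute v_11(x) by factoring powers of 11 out of the numerator and denominator: v_11(34/297) = -1. Step 2 — apply |x|_p = p^{-v_p(x)} = 11^{1} = 11.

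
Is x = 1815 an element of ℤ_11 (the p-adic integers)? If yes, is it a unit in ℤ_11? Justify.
x ∈ ℤ_11 but not a unit; v_11(x) = 2 > 0

ℤ_11 = {x ∈ ℚ_11 : v_11(x) ≥ 0} and ℤ_11^× = {x ∈ ℤ_11 : v_11(x) = 0}. Here v_11(1815) = v_11(num) − v_11(den) = 2; compare against these criteria.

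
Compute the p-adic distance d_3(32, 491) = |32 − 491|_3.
d_3(32, 491) = 1/27

Step 1 — x − y = 32 − 491 = -459. Step 2 — v_3(-459) = 3 (factor: -459 = −(3^3 · 17); the sign does not affect v_p). Step 3 — |x − y|_3 = 3^{-3} = 1/27.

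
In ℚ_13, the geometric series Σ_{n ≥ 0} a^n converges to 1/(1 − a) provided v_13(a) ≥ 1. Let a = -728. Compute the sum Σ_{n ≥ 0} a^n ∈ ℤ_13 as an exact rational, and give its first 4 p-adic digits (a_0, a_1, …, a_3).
Σ a^n = 1/(1 − a) = 1/729;  first 4 digits = (1, 9, 11, 7)

v_13(a) = 1 ≥ 1, so the series converges in ℤ_13 to 1/(1 − a) = 1/(1 − (-728)) = 1/729. Expand this rational in ℤ_13: compute digits iteratively via d_i = x_i mod 13, x_{i+1} = (x_i − d_i)/13. The first 4 digits are (1, 9, 11, 7).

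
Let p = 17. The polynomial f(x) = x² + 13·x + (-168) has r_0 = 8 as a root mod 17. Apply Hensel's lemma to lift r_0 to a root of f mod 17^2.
r_1 = 8 (mod 289)

Hensel: r_{i+1} = r_i − f(r_i)·(f′(r_i))^{-1} mod 17^{i+2}, f′(x) = 2x + 13. Iterate:
  r_0 = 8 (mod 17)
  r_1 = 8 (mod 289)
Final: r = 8 satisfies f(r) ≡ 0 mod 17^2.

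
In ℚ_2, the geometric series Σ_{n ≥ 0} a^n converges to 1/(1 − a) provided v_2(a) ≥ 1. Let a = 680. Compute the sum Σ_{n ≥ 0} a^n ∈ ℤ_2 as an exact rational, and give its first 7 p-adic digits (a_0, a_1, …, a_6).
Σ a^n = 1/(1 − a) = -1/679;  first 7 digits = (1, 0, 0, 1, 0, 1, 1)

v_2(a) = 3 ≥ 1, so the series converges in ℤ_2 to 1/(1 − a) = 1/(1 − 680) = -1/679. Expand this rational in ℤ_2: compute digits iteratively via d_i = x_i mod 2, x_{i+1} = (x_i − d_i)/2. The first 7 digits are (1, 0, 0, 1, 0, 1, 1).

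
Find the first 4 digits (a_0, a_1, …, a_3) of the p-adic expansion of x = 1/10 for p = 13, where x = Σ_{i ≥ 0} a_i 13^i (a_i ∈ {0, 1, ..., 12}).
(a_0, …, a_3) = (4, 1, 9, 11)

v_13(1/10) = 0 (numerator and denominator both coprime to 13), so x ∈ ℤ_13^×. Compute digits iteratively via a_i = x_i mod 13, x_{i+1} = (x_i − a_i)/13, with x_0 = x:
  x_0 = 1/10;  a_0 = 4;  x_1 = (x_0 − 4)/13 = -3/10
  x_1 = -3/10;  a_1 = 1;  x_2 = (x_1 − 1)/13 = -1/10
  x_2 = -1/10;  a_2 = 9;  x_3 = (x_2 − 9)/13 = -7/10
  x_3 = -7/10;  a_3 = 11;  x_4 = (x_3 − 11)/13 = -9/10
Digits: (4, 1, 9, 11).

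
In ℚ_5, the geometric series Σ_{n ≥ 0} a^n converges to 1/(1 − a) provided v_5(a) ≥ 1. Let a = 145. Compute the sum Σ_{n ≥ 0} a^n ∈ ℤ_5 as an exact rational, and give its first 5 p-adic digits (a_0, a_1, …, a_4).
Σ a^n = 1/(1 − a) = -1/144;  first 5 digits = (1, 4, 1, 3, 2)

v_5(a) = 1 ≥ 1, so the series converges in ℤ_5 to 1/(1 − a) = 1/(1 − 145) = -1/144. Expand this rational in ℤ_5: compute digits iteratively via d_i = x_i mod 5, x_{i+1} = (x_i − d_i)/5. The first 5 digits are (1, 4, 1, 3, 2).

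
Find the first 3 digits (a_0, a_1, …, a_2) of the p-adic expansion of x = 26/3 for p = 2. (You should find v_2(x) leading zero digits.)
(a_0, …, a_2) = (0, 1, 1)

v_2(26/3) = 1, so a_0 = ... = a_0 = 0. Factor out: x = 2^1 · u with u = 13/3 a unit in ℤ_2. Expand u iteratively via a_{v+i} = u_i mod 2, u_{i+1} = (u_i − a_{v+i})/2:
  u_0 = 13/3;  a_1 = 1;  u_1 = (u_0 − 1)/2 = 5/3
  u_1 = 5/3;  a_2 = 1;  u_2 = (u_1 − 1)/2 = 1/3
Digits: (0, 1, 1).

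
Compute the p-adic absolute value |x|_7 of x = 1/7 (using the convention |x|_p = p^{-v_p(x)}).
|1/7|_7 = 7

Step 1 — compute v_7(x) by factoring powers of 7 out of the numerator and denominator: v_7(1/7) = -1. Step 2 — apply |x|_p = p^{-v_p(x)} = 7^{1} = 7.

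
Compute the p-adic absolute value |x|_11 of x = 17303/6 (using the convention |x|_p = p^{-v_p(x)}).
|17303/6|_11 = 1/1331

Step 1 — compute v_11(x) by factoring powers of 11 out of the numerator and denominator: v_11(17303/6) = 3. Step 2 — apply |x|_p = p^{-v_p(x)} = 11^{-3} = 1/1331.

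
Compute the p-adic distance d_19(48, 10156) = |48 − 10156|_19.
d_19(48, 10156) = 1/361

Step 1 — x − y = 48 − 10156 = -10108. Step 2 — v_19(-10108) = 2 (factor: -10108 = −(19^2 · 28); the sign does not affect v_p). Step 3 — |x − y|_19 = 19^{-2} = 1/361.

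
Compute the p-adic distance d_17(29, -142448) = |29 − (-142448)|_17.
d_17(29, -142448) = 1/4913

Step 1 — x − y = 29 − (-142448) = 142477. Step 2 — v_17(142477) = 3 (factor: 142477 = (17^3 · 29); the sign does not affect v_p). Step 3 — |x − y|_17 = 17^{-3} = 1/4913.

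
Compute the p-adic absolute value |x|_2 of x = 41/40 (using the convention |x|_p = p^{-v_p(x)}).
|41/40|_2 = 8

Step 1 — compute v_2(x) by factoring powers of 2 out of the numerator and denominator: v_2(41/40) = -3. Step 2 — apply |x|_p = p^{-v_p(x)} = 2^{3} = 8.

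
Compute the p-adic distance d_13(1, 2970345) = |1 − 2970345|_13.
d_13(1, 2970345) = 1/371293

Step 1 — x − y = 1 − 2970345 = -2970344. Step 2 — v_13(-2970344) = 5 (factor: -2970344 = −(13^5 · 8); the sign does not affect v_p). Step 3 — |x − y|_13 = 13^{-5} = 1/371293.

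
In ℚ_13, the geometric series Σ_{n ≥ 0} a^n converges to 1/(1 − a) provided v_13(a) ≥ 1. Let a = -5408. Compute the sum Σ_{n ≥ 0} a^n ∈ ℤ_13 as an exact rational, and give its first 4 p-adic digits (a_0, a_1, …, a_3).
Σ a^n = 1/(1 − a) = 1/5409;  first 4 digits = (1, 0, 7, 10)

v_13(a) = 2 ≥ 1, so the series converges in ℤ_13 to 1/(1 − a) = 1/(1 − (-5408)) = 1/5409. Expand this rational in ℤ_13: compute digits iteratively via d_i = x_i mod 13, x_{i+1} = (x_i − d_i)/13. The first 4 digits are (1, 0, 7, 10).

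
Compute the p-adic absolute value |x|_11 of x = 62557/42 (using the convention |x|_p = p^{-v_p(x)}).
|62557/42|_11 = 1/1331

Step 1 — compute v_11(x) by factoring powers of 11 out of the numerator and denominator: v_11(62557/42) = 3. Step 2 — apply |x|_p = p^{-v_p(x)} = 11^{-3} = 1/1331.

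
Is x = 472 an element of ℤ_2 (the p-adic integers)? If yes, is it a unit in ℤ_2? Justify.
x ∈ ℤ_2 but not a unit; v_2(x) = 3 > 0

ℤ_2 = {x ∈ ℚ_2 : v_2(x) ≥ 0} and ℤ_2^× = {x ∈ ℤ_2 : v_2(x) = 0}. Here v_2(472) = v_2(num) − v_2(den) = 3; compare against these criteria.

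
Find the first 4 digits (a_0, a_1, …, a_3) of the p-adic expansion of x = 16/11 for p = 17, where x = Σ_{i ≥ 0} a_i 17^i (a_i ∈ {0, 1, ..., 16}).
(a_0, …, a_3) = (3, 3, 6, 12)

v_17(16/11) = 0 (numerator and denominator both coprime to 17), so x ∈ ℤ_17^×. Compute digits iteratively via a_i = x_i mod 17, x_{i+1} = (x_i − a_i)/17, with x_0 = x:
  x_0 = 16/11;  a_0 = 3;  x_1 = (x_0 − 3)/17 = -1/11
  x_1 = -1/11;  a_1 = 3;  x_2 = (x_1 − 3)/17 = -2/11
  x_2 = -2/11;  a_2 = 6;  x_3 = (x_2 − 6)/17 = -4/11
  x_3 = -4/11;  a_3 = 12;  x_4 = (x_3 − 12)/17 = -8/11
Digits: (3, 3, 6, 12).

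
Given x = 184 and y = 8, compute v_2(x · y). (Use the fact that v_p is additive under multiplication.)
v_2(1472) = 6

v_p(x) = 3 (factor: 184 = 2^3 · 23); v_p(y) = 3 (factor: 8 = 2^3 · 1). Additivity: v_p(xy) = v_p(x) + v_p(y) = 3 + 3 = 6. (Direct check: xy = 1472 = 2^6 · (23).)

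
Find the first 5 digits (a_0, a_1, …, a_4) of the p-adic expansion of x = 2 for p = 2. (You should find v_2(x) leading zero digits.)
(a_0, …, a_4) = (0, 1, 0, 0, 0)

v_2(2) = 1, so a_0 = ... = a_0 = 0. Factor out: x = 2^1 · u with u = 1 a unit in ℤ_2. Expand u iteratively via a_{v+i} = u_i mod 2, u_{i+1} = (u_i − a_{v+i})/2:
  u_0 = 1;  a_1 = 1;  u_1 = (u_0 − 1)/2 = 0
  u_1 = 0;  a_2 = 0;  u_2 = (u_1 − 0)/2 = 0
  u_2 = 0;  a_3 = 0;  u_3 = (u_2 − 0)/2 = 0
  u_3 = 0;  a_4 = 0;  u_4 = (u_3 − 0)/2 = 0
Digits: (0, 1, 0, 0, 0).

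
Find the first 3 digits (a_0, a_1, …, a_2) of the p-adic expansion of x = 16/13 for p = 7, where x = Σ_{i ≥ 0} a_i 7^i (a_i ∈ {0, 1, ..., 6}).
(a_0, …, a_2) = (5, 0, 1)

v_7(16/13) = 0 (numerator and denominator both coprime to 7), so x ∈ ℤ_7^×. Compute digits iteratively via a_i = x_i mod 7, x_{i+1} = (x_i − a_i)/7, with x_0 = x:
  x_0 = 16/13;  a_0 = 5;  x_1 = (x_0 − 5)/7 = -7/13
  x_1 = -7/13;  a_1 = 0;  x_2 = (x_1 − 0)/7 = -1/13
  x_2 = -1/13;  a_2 = 1;  x_3 = (x_2 − 1)/7 = -2/13
Digits: (5, 0, 1).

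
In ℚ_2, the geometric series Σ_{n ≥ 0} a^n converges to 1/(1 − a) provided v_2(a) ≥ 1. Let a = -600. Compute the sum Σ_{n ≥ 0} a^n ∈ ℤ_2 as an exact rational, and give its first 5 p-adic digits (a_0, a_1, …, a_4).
Σ a^n = 1/(1 − a) = 1/601;  first 5 digits = (1, 0, 0, 1, 0)

v_2(a) = 3 ≥ 1, so the series converges in ℤ_2 to 1/(1 − a) = 1/(1 − (-600)) = 1/601. Expand this rational in ℤ_2: compute digits iteratively via d_i = x_i mod 2, x_{i+1} = (x_i − d_i)/2. The first 5 digits are (1, 0, 0, 1, 0).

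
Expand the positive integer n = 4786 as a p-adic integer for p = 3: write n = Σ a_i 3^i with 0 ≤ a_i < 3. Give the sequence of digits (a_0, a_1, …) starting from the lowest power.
(a_0, a_1, …) = (1, 2, 0, 0, 2, 1, 0, 2)

Repeated division by 3 gives the digits low-to-high: 4786 = 1 + 2·3^1 + 2·3^4 + 1·3^5 + 2·3^7. Digit sequence: (1, 2, 0, 0, 2, 1, 0, 2).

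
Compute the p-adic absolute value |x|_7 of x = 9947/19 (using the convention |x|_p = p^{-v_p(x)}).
|9947/19|_7 = 1/343

Step 1 — compute v_7(x) by factoring powers of 7 out of the numerator and denominator: v_7(9947/19) = 3. Step 2 — apply |x|_p = p^{-v_p(x)} = 7^{-3} = 1/343.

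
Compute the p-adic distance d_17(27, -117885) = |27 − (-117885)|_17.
d_17(27, -117885) = 1/4913

Step 1 — x − y = 27 − (-117885) = 117912. Step 2 — v_17(117912) = 3 (factor: 117912 = (17^3 · 24); the sign does not affect v_p). Step 3 — |x − y|_17 = 17^{-3} = 1/4913.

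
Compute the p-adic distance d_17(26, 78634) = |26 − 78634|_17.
d_17(26, 78634) = 1/4913

Step 1 — x − y = 26 − 78634 = -78608. Step 2 — v_17(-78608) = 3 (factor: -78608 = −(17^3 · 16); the sign does not affect v_p). Step 3 — |x − y|_17 = 17^{-3} = 1/4913.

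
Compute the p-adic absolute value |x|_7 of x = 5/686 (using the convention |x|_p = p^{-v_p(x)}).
|5/686|_7 = 343

Step 1 — compute v_7(x) by factoring powers of 7 out of the numerator and denominator: v_7(5/686) = -3. Step 2 — apply |x|_p = p^{-v_p(x)} = 7^{3} = 343.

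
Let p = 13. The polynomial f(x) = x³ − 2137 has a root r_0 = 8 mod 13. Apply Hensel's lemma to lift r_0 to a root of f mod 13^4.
r_3 = 15127 (mod 28561)

Hensel: r_{i+1} = r_i − f(r_i)/f′(r_i) mod 13^{i+2}, where f′(x) = 3x². Iterate:
  r_0 = 8 (mod 13)
  r_1 = 86 (mod 169)
  r_2 = 1945 (mod 2197)
  r_3 = 15127 (mod 28561)
Final: r = 15127 with f(r) ≡ 0 mod 13^4.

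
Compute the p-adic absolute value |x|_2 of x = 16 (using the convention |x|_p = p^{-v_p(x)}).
|16|_2 = 1/16

Step 1 — compute v_2(x) by factoring powers of 2 out of the numerator and denominator: v_2(16) = 4. Step 2 — apply |x|_p = p^{-v_p(x)} = 2^{-4} = 1/16.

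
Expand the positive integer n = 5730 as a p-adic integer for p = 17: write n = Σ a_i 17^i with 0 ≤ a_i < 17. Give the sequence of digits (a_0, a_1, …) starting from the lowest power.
(a_0, a_1, …) = (1, 14, 2, 1)

Repeated division by 17 gives the digits low-to-high: 5730 = 1 + 14·17^1 + 2·17^2 + 1·17^3. Digit sequence: (1, 14, 2, 1).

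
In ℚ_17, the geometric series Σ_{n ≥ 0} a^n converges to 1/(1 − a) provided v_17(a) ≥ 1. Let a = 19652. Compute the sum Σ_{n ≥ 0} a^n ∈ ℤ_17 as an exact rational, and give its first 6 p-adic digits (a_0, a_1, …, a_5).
Σ a^n = 1/(1 − a) = -1/19651;  first 6 digits = (1, 0, 0, 4, 0, 0)

v_17(a) = 3 ≥ 1, so the series converges in ℤ_17 to 1/(1 − a) = 1/(1 − 19652) = -1/19651. Expand this rational in ℤ_17: compute digits iteratively via d_i = x_i mod 17, x_{i+1} = (x_i − d_i)/17. The first 6 digits are (1, 0, 0, 4, 0, 0).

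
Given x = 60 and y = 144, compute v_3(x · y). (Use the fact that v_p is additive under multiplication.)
v_3(8640) = 3

v_p(x) = 1 (factor: 60 = 3^1 · 20); v_p(y) = 2 (factor: 144 = 3^2 · 16). Additivity: v_p(xy) = v_p(x) + v_p(y) = 1 + 2 = 3. (Direct check: xy = 8640 = 3^3 · (320).)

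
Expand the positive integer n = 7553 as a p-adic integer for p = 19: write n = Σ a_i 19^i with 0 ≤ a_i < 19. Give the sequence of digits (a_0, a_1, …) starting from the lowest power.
(a_0, a_1, …) = (10, 17, 1, 1)

Repeated division by 19 gives the digits low-to-high: 7553 = 10 + 17·19^1 + 1·19^2 + 1·19^3. Digit sequence: (10, 17, 1, 1).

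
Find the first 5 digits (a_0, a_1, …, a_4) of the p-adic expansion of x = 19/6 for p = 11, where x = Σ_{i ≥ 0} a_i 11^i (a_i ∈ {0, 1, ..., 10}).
(a_0, …, a_4) = (5, 9, 1, 9, 1)

v_11(19/6) = 0 (numerator and denominator both coprime to 11), so x ∈ ℤ_11^×. Compute digits iteratively via a_i = x_i mod 11, x_{i+1} = (x_i − a_i)/11, with x_0 = x:
  x_0 = 19/6;  a_0 = 5;  x_1 = (x_0 − 5)/11 = -1/6
  x_1 = -1/6;  a_1 = 9;  x_2 = (x_1 − 9)/11 = -5/6
  x_2 = -5/6;  a_2 = 1;  x_3 = (x_2 − 1)/11 = -1/6
  x_3 = -1/6;  a_3 = 9;  x_4 = (x_3 − 9)/11 = -5/6
  x_4 = -5/6;  a_4 = 1;  x_5 = (x_4 − 1)/11 = -1/6
Digits: (5, 9, 1, 9, 1).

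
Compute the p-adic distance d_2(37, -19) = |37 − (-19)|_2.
d_2(37, -19) = 1/8

Step 1 — x − y = 37 − (-19) = 56. Step 2 — v_2(56) = 3 (factor: 56 = (2^3 · 7); the sign does not affect v_p). Step 3 — |x − y|_2 = 2^{-3} = 1/8.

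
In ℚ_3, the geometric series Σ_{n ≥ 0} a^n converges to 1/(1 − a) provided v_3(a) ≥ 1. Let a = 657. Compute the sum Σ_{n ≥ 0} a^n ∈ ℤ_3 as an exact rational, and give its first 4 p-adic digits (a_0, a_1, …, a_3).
Σ a^n = 1/(1 − a) = -1/656;  first 4 digits = (1, 0, 1, 0)

v_3(a) = 2 ≥ 1, so the series converges in ℤ_3 to 1/(1 − a) = 1/(1 − 657) = -1/656. Expand this rational in ℤ_3: compute digits iteratively via d_i = x_i mod 3, x_{i+1} = (x_i − d_i)/3. The first 4 digits are (1, 0, 1, 0).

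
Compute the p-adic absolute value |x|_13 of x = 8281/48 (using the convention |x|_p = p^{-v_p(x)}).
|8281/48|_13 = 1/169

Step 1 — compute v_13(x) by factoring powers of 13 out of the numerator and denominator: v_13(8281/48) = 2. Step 2 — apply |x|_p = p^{-v_p(x)} = 13^{-2} = 1/169.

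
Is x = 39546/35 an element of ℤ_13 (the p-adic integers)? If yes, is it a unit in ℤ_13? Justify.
x ∈ ℤ_13 but not a unit; v_13(x) = 3 > 0

ℤ_13 = {x ∈ ℚ_13 : v_13(x) ≥ 0} and ℤ_13^× = {x ∈ ℤ_13 : v_13(x) = 0}. Here v_13(39546/35) = v_13(num) − v_13(den) = 3; compare against these criteria.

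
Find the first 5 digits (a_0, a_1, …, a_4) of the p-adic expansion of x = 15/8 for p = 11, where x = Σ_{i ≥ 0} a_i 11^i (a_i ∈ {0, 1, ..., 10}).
(a_0, …, a_4) = (6, 1, 4, 1, 4)

v_11(15/8) = 0 (numerator and denominator both coprime to 11), so x ∈ ℤ_11^×. Compute digits iteratively via a_i = x_i mod 11, x_{i+1} = (x_i − a_i)/11, with x_0 = x:
  x_0 = 15/8;  a_0 = 6;  x_1 = (x_0 − 6)/11 = -3/8
  x_1 = -3/8;  a_1 = 1;  x_2 = (x_1 − 1)/11 = -1/8
  x_2 = -1/8;  a_2 = 4;  x_3 = (x_2 − 4)/11 = -3/8
  x_3 = -3/8;  a_3 = 1;  x_4 = (x_3 − 1)/11 = -1/8
  x_4 = -1/8;  a_4 = 4;  x_5 = (x_4 − 4)/11 = -3/8
Digits: (6, 1, 4, 1, 4).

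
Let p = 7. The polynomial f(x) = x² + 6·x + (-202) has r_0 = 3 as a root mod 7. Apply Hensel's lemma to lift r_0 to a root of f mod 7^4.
r_3 = 430 (mod 2401)

Hensel: r_{i+1} = r_i − f(r_i)·(f′(r_i))^{-1} mod 7^{i+2}, f′(x) = 2x + 6. Iterate:
  r_0 = 3 (mod 7)
  r_1 = 38 (mod 49)
  r_2 = 87 (mod 343)
  r_3 = 430 (mod 2401)
Final: r = 430 satisfies f(r) ≡ 0 mod 7^4.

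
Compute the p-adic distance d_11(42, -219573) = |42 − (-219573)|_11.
d_11(42, -219573) = 1/14641

Step 1 — x − y = 42 − (-219573) = 219615. Step 2 — v_11(219615) = 4 (factor: 219615 = (11^4 · 15); the sign does not affect v_p). Step 3 — |x − y|_11 = 11^{-4} = 1/14641.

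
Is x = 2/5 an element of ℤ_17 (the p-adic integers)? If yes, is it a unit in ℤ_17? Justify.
x ∈ ℤ_17^× (unit); v_17(x) = 0

ℤ_17 = {x ∈ ℚ_17 : v_17(x) ≥ 0} and ℤ_17^× = {x ∈ ℤ_17 : v_17(x) = 0}. Here v_17(2/5) = v_17(num) − v_17(den) = 0; compare against these criteria.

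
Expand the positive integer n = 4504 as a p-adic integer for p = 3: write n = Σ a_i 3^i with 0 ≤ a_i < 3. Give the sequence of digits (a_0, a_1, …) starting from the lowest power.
(a_0, a_1, …) = (1, 1, 2, 1, 1, 0, 0, 2)

Repeated division by 3 gives the digits low-to-high: 4504 = 1 + 1·3^1 + 2·3^2 + 1·3^3 + 1·3^4 + 2·3^7. Digit sequence: (1, 1, 2, 1, 1, 0, 0, 2).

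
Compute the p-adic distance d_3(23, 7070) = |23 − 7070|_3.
d_3(23, 7070) = 1/243

Step 1 — x − y = 23 − 7070 = -7047. Step 2 — v_3(-7047) = 5 (factor: -7047 = −(3^5 · 29); the sign does not affect v_p). Step 3 — |x − y|_3 = 3^{-5} = 1/243.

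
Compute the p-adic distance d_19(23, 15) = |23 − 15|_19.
d_19(23, 15) = 1

Step 1 — x − y = 23 − 15 = 8. Step 2 — v_19(8) = 0 (factor: 8 = (19^0 · 8); the sign does not affect v_p). Step 3 — |x − y|_19 = 19^{0} = 1.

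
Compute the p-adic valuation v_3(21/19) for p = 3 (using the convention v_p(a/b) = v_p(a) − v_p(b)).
v_3(21/19) = 1

Factor powers of 3 from the numerator and denominator of the reduced fraction: 21 = 3^1 · 7 and 19 = 3^0 · 19. Apply v_p(a/b) = v_p(a) − v_p(b): v_3(21/19) = 1 − 0 = 1.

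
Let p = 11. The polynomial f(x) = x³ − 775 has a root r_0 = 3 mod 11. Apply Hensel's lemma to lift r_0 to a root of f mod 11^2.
r_1 = 80 (mod 121)

Hensel: r_{i+1} = r_i − f(r_i)/f′(r_i) mod 11^{i+2}, where f′(x) = 3x². Iterate:
  r_0 = 3 (mod 11)
  r_1 = 80 (mod 121)
Final: r = 80 with f(r) ≡ 0 mod 11^2.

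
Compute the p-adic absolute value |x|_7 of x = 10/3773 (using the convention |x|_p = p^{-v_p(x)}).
|10/3773|_7 = 343

Step 1 — compute v_7(x) by factoring powers of 7 out of the numerator and denominator: v_7(10/3773) = -3. Step 2 — apply |x|_p = p^{-v_p(x)} = 7^{3} = 343.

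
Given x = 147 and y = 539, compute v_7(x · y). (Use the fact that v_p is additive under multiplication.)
v_7(79233) = 4

v_p(x) = 2 (factor: 147 = 7^2 · 3); v_p(y) = 2 (factor: 539 = 7^2 · 11). Additivity: v_p(xy) = v_p(x) + v_p(y) = 2 + 2 = 4. (Direct check: xy = 79233 = 7^4 · (33).)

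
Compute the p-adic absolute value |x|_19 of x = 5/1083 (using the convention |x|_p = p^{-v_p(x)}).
|5/1083|_19 = 361

Step 1 — compute v_19(x) by factoring powers of 19 out of the numerator and denominator: v_19(5/1083) = -2. Step 2 — apply |x|_p = p^{-v_p(x)} = 19^{2} = 361.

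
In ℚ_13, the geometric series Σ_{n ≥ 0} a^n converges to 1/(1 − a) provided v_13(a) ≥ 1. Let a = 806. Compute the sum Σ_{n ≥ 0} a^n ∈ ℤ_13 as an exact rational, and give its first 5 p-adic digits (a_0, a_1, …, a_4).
Σ a^n = 1/(1 − a) = -1/805;  first 5 digits = (1, 10, 0, 9, 2)

v_13(a) = 1 ≥ 1, so the series converges in ℤ_13 to 1/(1 − a) = 1/(1 − 806) = -1/805. Expand this rational in ℤ_13: compute digits iteratively via d_i = x_i mod 13, x_{i+1} = (x_i − d_i)/13. The first 5 digits are (1, 10, 0, 9, 2).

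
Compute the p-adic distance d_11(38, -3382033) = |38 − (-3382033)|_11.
d_11(38, -3382033) = 1/161051

Step 1 — x − y = 38 − (-3382033) = 3382071. Step 2 — v_11(3382071) = 5 (factor: 3382071 = (11^5 · 21); the sign does not affect v_p). Step 3 — |x − y|_11 = 11^{-5} = 1/161051.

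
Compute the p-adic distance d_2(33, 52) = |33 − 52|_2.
d_2(33, 52) = 1

Step 1 — x − y = 33 − 52 = -19. Step 2 — v_2(-19) = 0 (factor: -19 = −(2^0 · 19); the sign does not affect v_p). Step 3 — |x − y|_2 = 2^{0} = 1.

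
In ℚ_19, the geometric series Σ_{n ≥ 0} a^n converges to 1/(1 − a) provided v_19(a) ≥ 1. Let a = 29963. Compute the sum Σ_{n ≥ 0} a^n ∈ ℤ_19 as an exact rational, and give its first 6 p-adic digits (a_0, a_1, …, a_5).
Σ a^n = 1/(1 − a) = -1/29962;  first 6 digits = (1, 0, 7, 4, 11, 1)

v_19(a) = 2 ≥ 1, so the series converges in ℤ_19 to 1/(1 − a) = 1/(1 − 29963) = -1/29962. Expand this rational in ℤ_19: compute digits iteratively via d_i = x_i mod 19, x_{i+1} = (x_i − d_i)/19. The first 6 digits are (1, 0, 7, 4, 11, 1).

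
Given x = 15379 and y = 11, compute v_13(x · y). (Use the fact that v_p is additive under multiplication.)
v_13(169169) = 3

v_p(x) = 3 (factor: 15379 = 13^3 · 7); v_p(y) = 0 (factor: 11 = 13^0 · 11). Additivity: v_p(xy) = v_p(x) + v_p(y) = 3 + 0 = 3. (Direct check: xy = 169169 = 13^3 · (77).)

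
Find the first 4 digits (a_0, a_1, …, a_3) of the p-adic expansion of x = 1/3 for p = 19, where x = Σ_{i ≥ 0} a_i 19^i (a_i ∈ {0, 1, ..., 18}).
(a_0, …, a_3) = (13, 12, 12, 12)

v_19(1/3) = 0 (numerator and denominator both coprime to 19), so x ∈ ℤ_19^×. Compute digits iteratively via a_i = x_i mod 19, x_{i+1} = (x_i − a_i)/19, with x_0 = x:
  x_0 = 1/3;  a_0 = 13;  x_1 = (x_0 − 13)/19 = -2/3
  x_1 = -2/3;  a_1 = 12;  x_2 = (x_1 − 12)/19 = -2/3
  x_2 = -2/3;  a_2 = 12;  x_3 = (x_2 − 12)/19 = -2/3
  x_3 = -2/3;  a_3 = 12;  x_4 = (x_3 − 12)/19 = -2/3
Digits: (13, 12, 12, 12).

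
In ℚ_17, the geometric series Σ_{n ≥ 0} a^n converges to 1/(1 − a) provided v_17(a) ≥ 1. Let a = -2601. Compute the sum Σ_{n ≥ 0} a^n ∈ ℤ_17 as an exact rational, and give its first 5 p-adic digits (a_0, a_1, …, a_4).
Σ a^n = 1/(1 − a) = 1/2602;  first 5 digits = (1, 0, 8, 16, 12)

v_17(a) = 2 ≥ 1, so the series converges in ℤ_17 to 1/(1 − a) = 1/(1 − (-2601)) = 1/2602. Expand this rational in ℤ_17: compute digits iteratively via d_i = x_i mod 17, x_{i+1} = (x_i − d_i)/17. The first 5 digits are (1, 0, 8, 16, 12).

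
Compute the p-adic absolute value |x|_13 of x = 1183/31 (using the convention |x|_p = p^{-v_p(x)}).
|1183/31|_13 = 1/169

Step 1 — compute v_13(x) by factoring powers of 13 out of the numerator and denominator: v_13(1183/31) = 2. Step 2 — apply |x|_p = p^{-v_p(x)} = 13^{-2} = 1/169.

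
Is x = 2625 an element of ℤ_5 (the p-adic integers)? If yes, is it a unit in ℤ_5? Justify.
x ∈ ℤ_5 but not a unit; v_5(x) = 3 > 0

ℤ_5 = {x ∈ ℚ_5 : v_5(x) ≥ 0} and ℤ_5^× = {x ∈ ℤ_5 : v_5(x) = 0}. Here v_5(2625) = v_5(num) − v_5(den) = 3; compare against these criteria.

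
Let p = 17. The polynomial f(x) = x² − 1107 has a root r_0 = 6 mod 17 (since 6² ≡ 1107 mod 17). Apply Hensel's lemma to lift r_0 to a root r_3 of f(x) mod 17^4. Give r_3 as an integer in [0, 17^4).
r_3 = 25455 (mod 83521)

Hensel's recurrence: r_{i+1} = r_i − f(r_i)·(f′(r_i))^{-1} mod 17^{i+2}, with f′(x) = 2x. Iterate:
  r_0 = 6 (mod 17)
  r_1 = 23 (mod 289)
  r_2 = 890 (mod 4913)
  r_3 = 25455 (mod 83521)
Final: r_3 = 25455, and one checks f(r_3) ≡ 0 mod 17^4.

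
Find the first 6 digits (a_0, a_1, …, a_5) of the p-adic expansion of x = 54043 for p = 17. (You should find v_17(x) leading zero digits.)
(a_0, …, a_5) = (0, 0, 0, 11, 0, 0)

v_17(54043) = 3, so a_0 = ... = a_2 = 0. Factor out: x = 17^3 · u with u = 11 a unit in ℤ_17. Expand u iteratively via a_{v+i} = u_i mod 17, u_{i+1} = (u_i − a_{v+i})/17:
  u_0 = 11;  a_3 = 11;  u_1 = (u_0 − 11)/17 = 0
  u_1 = 0;  a_4 = 0;  u_2 = (u_1 − 0)/17 = 0
  u_2 = 0;  a_5 = 0;  u_3 = (u_2 − 0)/17 = 0
Digits: (0, 0, 0, 11, 0, 0).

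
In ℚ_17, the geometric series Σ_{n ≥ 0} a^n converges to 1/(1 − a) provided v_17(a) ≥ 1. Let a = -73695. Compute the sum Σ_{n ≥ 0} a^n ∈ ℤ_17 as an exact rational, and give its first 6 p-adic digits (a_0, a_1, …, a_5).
Σ a^n = 1/(1 − a) = 1/73696;  first 6 digits = (1, 0, 0, 2, 16, 16)

v_17(a) = 3 ≥ 1, so the series converges in ℤ_17 to 1/(1 − a) = 1/(1 − (-73695)) = 1/73696. Expand this rational in ℤ_17: compute digits iteratively via d_i = x_i mod 17, x_{i+1} = (x_i − d_i)/17. The first 6 digits are (1, 0, 0, 2, 16, 16).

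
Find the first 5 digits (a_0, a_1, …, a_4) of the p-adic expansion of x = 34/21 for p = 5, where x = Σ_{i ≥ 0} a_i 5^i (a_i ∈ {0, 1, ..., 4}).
(a_0, …, a_4) = (4, 0, 3, 2, 4)

v_5(34/21) = 0 (numerator and denominator both coprime to 5), so x ∈ ℤ_5^×. Compute digits iteratively via a_i = x_i mod 5, x_{i+1} = (x_i − a_i)/5, with x_0 = x:
  x_0 = 34/21;  a_0 = 4;  x_1 = (x_0 − 4)/5 = -10/21
  x_1 = -10/21;  a_1 = 0;  x_2 = (x_1 − 0)/5 = -2/21
  x_2 = -2/21;  a_2 = 3;  x_3 = (x_2 − 3)/5 = -13/21
  x_3 = -13/21;  a_3 = 2;  x_4 = (x_3 − 2)/5 = -11/21
  x_4 = -11/21;  a_4 = 4;  x_5 = (x_4 − 4)/5 = -19/21
Digits: (4, 0, 3, 2, 4).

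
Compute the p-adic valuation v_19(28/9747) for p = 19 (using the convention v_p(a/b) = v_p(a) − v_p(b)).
v_19(28/9747) = -2

Factor powers of 19 from the numerator and denominator of the reduced fraction: 28 = 19^0 · 28 and 9747 = 19^2 · 27. Apply v_p(a/b) = v_p(a) − v_p(b): v_19(28/9747) = 0 − 2 = -2.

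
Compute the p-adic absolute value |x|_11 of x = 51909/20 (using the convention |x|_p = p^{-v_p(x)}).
|51909/20|_11 = 1/1331

Step 1 — compute v_11(x) by factoring powers of 11 out of the numerator and denominator: v_11(51909/20) = 3. Step 2 — apply |x|_p = p^{-v_p(x)} = 11^{-3} = 1/1331.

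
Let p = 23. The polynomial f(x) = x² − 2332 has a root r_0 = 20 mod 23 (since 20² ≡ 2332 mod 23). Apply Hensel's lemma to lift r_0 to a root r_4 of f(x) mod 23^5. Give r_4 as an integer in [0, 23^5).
r_4 = 4881310 (mod 6436343)

Hensel's recurrence: r_{i+1} = r_i − f(r_i)·(f′(r_i))^{-1} mod 23^{i+2}, with f′(x) = 2x. Iterate:
  r_0 = 20 (mod 23)
  r_1 = 227 (mod 529)
  r_2 = 2343 (mod 12167)
  r_3 = 124013 (mod 279841)
  r_4 = 4881310 (mod 6436343)
Final: r_4 = 4881310, and one checks f(r_4) ≡ 0 mod 23^5.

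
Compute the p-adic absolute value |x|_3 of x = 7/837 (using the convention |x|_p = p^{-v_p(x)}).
|7/837|_3 = 27

Step 1 — compute v_3(x) by factoring powers of 3 out of the numerator and denominator: v_3(7/837) = -3. Step 2 — apply |x|_p = p^{-v_p(x)} = 3^{3} = 27.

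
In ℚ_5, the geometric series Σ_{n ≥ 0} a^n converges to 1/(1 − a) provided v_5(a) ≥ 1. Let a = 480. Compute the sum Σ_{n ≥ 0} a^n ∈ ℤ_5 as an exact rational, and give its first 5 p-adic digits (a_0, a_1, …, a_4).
Σ a^n = 1/(1 − a) = -1/479;  first 5 digits = (1, 1, 0, 3, 2)

v_5(a) = 1 ≥ 1, so the series converges in ℤ_5 to 1/(1 − a) = 1/(1 − 480) = -1/479. Expand this rational in ℤ_5: compute digits iteratively via d_i = x_i mod 5, x_{i+1} = (x_i − d_i)/5. The first 5 digits are (1, 1, 0, 3, 2).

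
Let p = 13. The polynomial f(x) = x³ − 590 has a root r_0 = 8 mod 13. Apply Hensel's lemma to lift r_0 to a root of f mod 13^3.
r_2 = 1503 (mod 2197)

Hensel: r_{i+1} = r_i − f(r_i)/f′(r_i) mod 13^{i+2}, where f′(x) = 3x². Iterate:
  r_0 = 8 (mod 13)
  r_1 = 151 (mod 169)
  r_2 = 1503 (mod 2197)
Final: r = 1503 with f(r) ≡ 0 mod 13^3.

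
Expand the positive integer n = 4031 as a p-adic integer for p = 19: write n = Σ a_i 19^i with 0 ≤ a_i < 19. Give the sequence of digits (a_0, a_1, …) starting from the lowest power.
(a_0, a_1, …) = (3, 3, 11)

Repeated division by 19 gives the digits low-to-high: 4031 = 3 + 3·19^1 + 11·19^2. Digit sequence: (3, 3, 11).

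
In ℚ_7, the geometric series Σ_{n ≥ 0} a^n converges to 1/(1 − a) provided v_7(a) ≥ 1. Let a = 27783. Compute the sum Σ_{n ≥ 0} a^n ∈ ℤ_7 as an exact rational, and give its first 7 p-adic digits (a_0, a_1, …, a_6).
Σ a^n = 1/(1 − a) = -1/27782;  first 7 digits = (1, 0, 0, 4, 4, 1, 2)

v_7(a) = 3 ≥ 1, so the series converges in ℤ_7 to 1/(1 − a) = 1/(1 − 27783) = -1/27782. Expand this rational in ℤ_7: compute digits iteratively via d_i = x_i mod 7, x_{i+1} = (x_i − d_i)/7. The first 7 digits are (1, 0, 0, 4, 4, 1, 2).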